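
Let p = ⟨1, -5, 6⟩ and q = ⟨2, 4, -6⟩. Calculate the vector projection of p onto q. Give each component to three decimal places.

(-1.929, -3.857, 5.786)

p · q = 1·2 + (-5)·4 + 6·(-6) = 2 - 20 - 36 = -54
|q|² = 4 + 16 + 36 = 56
proj_q p = (-54/56) · (2, 4, -6) ≈ (-1.929, -3.857, 5.786)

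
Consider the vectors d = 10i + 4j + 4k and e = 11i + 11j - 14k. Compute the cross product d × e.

i: 4·(-14) - 4·11 = -56 - 44 = -100
j: 4·11 - 10·(-14) = 44 - (-140) = 184
k: 10·11 - 4·11 = 110 - 44 = 66
d × e = (-100, 184, 66)

(-100, 184, 66)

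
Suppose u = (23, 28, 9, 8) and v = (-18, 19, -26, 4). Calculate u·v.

-84

u · v = 23·(-18) + 28·19 + 9·(-26) + 8·4 = -414 + 532 - 234 + 32 = -84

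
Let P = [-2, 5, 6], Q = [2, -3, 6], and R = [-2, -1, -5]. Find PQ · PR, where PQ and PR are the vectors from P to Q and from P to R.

48

PQ = Q − P = (4, -8, 0)
PR = R − P = (0, -6, -11)
PQ · PR = 4·0 + (-8)·(-6) + 0·(-11) = 0 + 48 + 0 = 48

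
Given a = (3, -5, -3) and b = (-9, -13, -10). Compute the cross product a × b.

i: (-5)·(-10) - (-3)·(-13) = 50 - 39 = 11
j: (-3)·(-9) - 3·(-10) = 27 - (-30) = 57
k: 3·(-13) - (-5)·(-9) = -39 - 45 = -84
a × b = (11, 57, -84)

(11, 57, -84)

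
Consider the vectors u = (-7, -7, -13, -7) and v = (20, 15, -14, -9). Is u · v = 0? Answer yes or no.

u · v = (-7)·20 + (-7)·15 + (-13)·(-14) + (-7)·(-9) = -140 - 105 + 182 + 63 = 0
Zero, so the vectors are orthogonal.

yes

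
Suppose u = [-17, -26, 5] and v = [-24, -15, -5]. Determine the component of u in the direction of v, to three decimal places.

26.896

u · v = (-17)·(-24) + (-26)·(-15) + 5·(-5) = 408 + 390 - 25 = 773
|v| = √(576 + 225 + 25) = √826 ≈ 28.7402
comp_v u = 773 / √826 ≈ 26.896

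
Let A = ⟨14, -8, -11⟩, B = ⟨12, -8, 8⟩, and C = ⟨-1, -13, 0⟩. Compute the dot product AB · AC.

AB = B − A = (-2, 0, 19)
AC = C − A = (-15, -5, 11)
AB · AC = (-2)·(-15) + 0·(-5) + 19·11 = 30 + 0 + 209 = 239

239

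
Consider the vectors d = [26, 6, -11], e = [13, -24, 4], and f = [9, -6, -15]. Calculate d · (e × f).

e × f:
i: (-24)·(-15) - 4·(-6) = 360 - (-24) = 384
j: 4·9 - 13·(-15) = 36 - (-195) = 231
k: 13·(-6) - (-24)·9 = -78 - (-216) = 138
e × f = (384, 231, 138)
d · (e × f) = 26·384 + 6·231 + (-11)·138 = 9984 + 1386 - 1518 = 9852

9852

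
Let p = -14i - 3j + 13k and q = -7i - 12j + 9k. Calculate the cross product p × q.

i: (-3)·9 - 13·(-12) = -27 - (-156) = 129
j: 13·(-7) - (-14)·9 = -91 - (-126) = 35
k: (-14)·(-12) - (-3)·(-7) = 168 - 21 = 147
p × q = (129, 35, 147)

(129, 35, 147)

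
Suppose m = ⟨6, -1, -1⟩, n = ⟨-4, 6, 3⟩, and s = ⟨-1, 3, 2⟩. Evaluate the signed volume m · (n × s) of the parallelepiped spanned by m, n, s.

n × s:
i: 6·2 - 3·3 = 12 - 9 = 3
j: 3·(-1) - (-4)·2 = -3 - (-8) = 5
k: (-4)·3 - 6·(-1) = -12 - (-6) = -6
n × s = (3, 5, -6)
m · (n × s) = 6·3 + (-1)·5 + (-1)·(-6) = 18 - 5 + 6 = 19

19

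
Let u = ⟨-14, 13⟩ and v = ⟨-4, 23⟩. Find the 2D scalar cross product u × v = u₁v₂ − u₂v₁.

(-14)·23 - 13·(-4) = -322 - (-52) = -270

-270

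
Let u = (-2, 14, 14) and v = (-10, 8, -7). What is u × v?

(-210, -154, 124)

i: 14·(-7) - 14·8 = -98 - 112 = -210
j: 14·(-10) - (-2)·(-7) = -140 - 14 = -154
k: (-2)·8 - 14·(-10) = -16 - (-140) = 124
u × v = (-210, -154, 124)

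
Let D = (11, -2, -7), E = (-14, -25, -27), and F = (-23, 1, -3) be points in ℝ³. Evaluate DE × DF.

(-32, 780, -857)

DE = (-25, -23, -20)
DF = (-34, 3, 4)
i: (-23)·4 - (-20)·3 = -92 - (-60) = -32
j: (-20)·(-34) - (-25)·4 = 680 - (-100) = 780
k: (-25)·3 - (-23)·(-34) = -75 - 782 = -857
DE × DF = (-32, 780, -857)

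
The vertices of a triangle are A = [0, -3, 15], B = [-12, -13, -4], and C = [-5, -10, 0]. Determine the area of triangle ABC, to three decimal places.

46.556

AB = (-12, -10, -19),  AC = (-5, -7, -15)
i: (-10)·(-15) - (-19)·(-7) = 150 - 133 = 17
j: (-19)·(-5) - (-12)·(-15) = 95 - 180 = -85
k: (-12)·(-7) - (-10)·(-5) = 84 - 50 = 34
AB × AC = (17, -85, 34)
|AB × AC| = √8670 ≈ 93.1128
area = ½ · 93.1128 ≈ 46.556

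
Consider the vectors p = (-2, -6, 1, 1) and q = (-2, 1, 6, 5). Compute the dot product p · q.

p · q = (-2)·(-2) + (-6)·1 + 1·6 + 1·5 = 4 - 6 + 6 + 5 = 9

9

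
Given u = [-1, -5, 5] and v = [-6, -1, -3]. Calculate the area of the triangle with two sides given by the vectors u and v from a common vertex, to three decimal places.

24.135

i: (-5)·(-3) - 5·(-1) = 15 - (-5) = 20
j: 5·(-6) - (-1)·(-3) = -30 - 3 = -33
k: (-1)·(-1) - (-5)·(-6) = 1 - 30 = -29
u × v = (20, -33, -29)
|u × v| = √(20² + (-33)² + (-29)²) = √2330 ≈ 48.2701
area = ½ · 48.2701 ≈ 24.135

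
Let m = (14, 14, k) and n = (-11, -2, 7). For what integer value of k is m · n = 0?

26

m · n = 14·(-11) + 14·(-2) + k·7 = -182 + 7k
Set equal to 0: 7k = 182, so k = 26.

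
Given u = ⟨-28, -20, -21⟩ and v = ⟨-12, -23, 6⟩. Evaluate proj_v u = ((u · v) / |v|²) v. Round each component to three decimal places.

u · v = (-28)·(-12) + (-20)·(-23) + (-21)·6 = 336 + 460 - 126 = 670
|v|² = 144 + 529 + 36 = 709
proj_v u = (670/709) · (-12, -23, 6) ≈ (-11.340, -21.735, 5.670)

(-11.340, -21.735, 5.670)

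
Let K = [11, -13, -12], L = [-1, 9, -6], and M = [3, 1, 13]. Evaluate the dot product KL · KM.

KL = L − K = (-12, 22, 6)
KM = M − K = (-8, 14, 25)
KL · KM = (-12)·(-8) + 22·14 + 6·25 = 96 + 308 + 150 = 554

554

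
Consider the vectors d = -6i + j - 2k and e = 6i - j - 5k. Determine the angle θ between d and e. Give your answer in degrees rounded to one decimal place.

d · e = (-6)·6 + 1·(-1) + (-2)·(-5) = -36 - 1 + 10 = -27
|d|² = 36 + 1 + 4 = 41,  |d| = √41 ≈ 6.403124
|e|² = 36 + 1 + 25 = 62,  |e| = √62 ≈ 7.874008
cos θ = -27 / (6.403124 · 7.874008) ≈ -0.53552
θ = arccos(-0.53552) ≈ 122.4°

122.4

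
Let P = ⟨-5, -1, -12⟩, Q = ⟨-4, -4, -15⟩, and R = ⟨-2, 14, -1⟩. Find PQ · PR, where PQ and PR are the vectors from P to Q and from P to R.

-75

PQ = Q − P = (1, -3, -3)
PR = R − P = (3, 15, 11)
PQ · PR = 1·3 + (-3)·15 + (-3)·11 = 3 - 45 - 33 = -75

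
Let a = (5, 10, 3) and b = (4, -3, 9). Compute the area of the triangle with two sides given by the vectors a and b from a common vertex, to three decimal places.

i: 10·9 - 3·(-3) = 90 - (-9) = 99
j: 3·4 - 5·9 = 12 - 45 = -33
k: 5·(-3) - 10·4 = -15 - 40 = -55
a × b = (99, -33, -55)
|a × b| = √(99² + (-33)² + (-55)²) = √13915 ≈ 117.9619
area = ½ · 117.9619 ≈ 58.981

58.981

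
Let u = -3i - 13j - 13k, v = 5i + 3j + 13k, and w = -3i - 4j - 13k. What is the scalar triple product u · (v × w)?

-234

v × w:
i: 3·(-13) - 13·(-4) = -39 - (-52) = 13
j: 13·(-3) - 5·(-13) = -39 - (-65) = 26
k: 5·(-4) - 3·(-3) = -20 - (-9) = -11
v × w = (13, 26, -11)
u · (v × w) = (-3)·13 + (-13)·26 + (-13)·(-11) = -39 - 338 + 143 = -234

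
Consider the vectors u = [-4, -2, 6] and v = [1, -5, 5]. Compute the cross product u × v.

(20, 26, 22)

i: (-2)·5 - 6·(-5) = -10 - (-30) = 20
j: 6·1 - (-4)·5 = 6 - (-20) = 26
k: (-4)·(-5) - (-2)·1 = 20 - (-2) = 22
u × v = (20, 26, 22)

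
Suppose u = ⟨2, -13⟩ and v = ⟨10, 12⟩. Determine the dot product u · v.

u · v = 2·10 + (-13)·12 = 20 - 156 = -136

-136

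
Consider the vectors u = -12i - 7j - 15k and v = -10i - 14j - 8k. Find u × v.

(-154, 54, 98)

i: (-7)·(-8) - (-15)·(-14) = 56 - 210 = -154
j: (-15)·(-10) - (-12)·(-8) = 150 - 96 = 54
k: (-12)·(-14) - (-7)·(-10) = 168 - 70 = 98
u × v = (-154, 54, 98)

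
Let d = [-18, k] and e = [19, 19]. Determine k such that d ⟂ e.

d · e = (-18)·19 + k·19 = -342 + 19k
Set equal to 0: 19k = 342, so k = 18.

18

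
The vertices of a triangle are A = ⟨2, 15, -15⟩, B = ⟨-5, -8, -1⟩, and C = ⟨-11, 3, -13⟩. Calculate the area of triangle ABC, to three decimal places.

149.443

AB = (-7, -23, 14),  AC = (-13, -12, 2)
i: (-23)·2 - 14·(-12) = -46 - (-168) = 122
j: 14·(-13) - (-7)·2 = -182 - (-14) = -168
k: (-7)·(-12) - (-23)·(-13) = 84 - 299 = -215
AB × AC = (122, -168, -215)
|AB × AC| = √89333 ≈ 298.8863
area = ½ · 298.8863 ≈ 149.443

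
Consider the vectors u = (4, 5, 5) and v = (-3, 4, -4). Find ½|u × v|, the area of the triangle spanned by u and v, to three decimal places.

25.308

i: 5·(-4) - 5·4 = -20 - 20 = -40
j: 5·(-3) - 4·(-4) = -15 - (-16) = 1
k: 4·4 - 5·(-3) = 16 - (-15) = 31
u × v = (-40, 1, 31)
|u × v| = √((-40)² + 1² + 31²) = √2562 ≈ 50.6162
area = ½ · 50.6162 ≈ 25.308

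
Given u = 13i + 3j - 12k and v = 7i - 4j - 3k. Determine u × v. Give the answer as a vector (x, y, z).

(-57, -45, -73)

i: 3·(-3) - (-12)·(-4) = -9 - 48 = -57
j: (-12)·7 - 13·(-3) = -84 - (-39) = -45
k: 13·(-4) - 3·7 = -52 - 21 = -73
u × v = (-57, -45, -73)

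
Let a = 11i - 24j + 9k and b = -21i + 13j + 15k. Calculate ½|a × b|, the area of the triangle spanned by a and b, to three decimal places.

347.551

i: (-24)·15 - 9·13 = -360 - 117 = -477
j: 9·(-21) - 11·15 = -189 - 165 = -354
k: 11·13 - (-24)·(-21) = 143 - 504 = -361
a × b = (-477, -354, -361)
|a × b| = √((-477)² + (-354)² + (-361)²) = √483166 ≈ 695.1014
area = ½ · 695.1014 ≈ 347.551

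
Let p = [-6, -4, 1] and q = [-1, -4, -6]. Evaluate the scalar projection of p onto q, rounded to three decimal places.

2.198

p · q = (-6)·(-1) + (-4)·(-4) + 1·(-6) = 6 + 16 - 6 = 16
|q| = √(1 + 16 + 36) = √53 ≈ 7.2801
comp_q p = 16 / √53 ≈ 2.198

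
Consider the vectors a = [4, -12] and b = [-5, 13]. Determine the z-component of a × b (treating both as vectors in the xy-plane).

4·13 - (-12)·(-5) = 52 - 60 = -8

-8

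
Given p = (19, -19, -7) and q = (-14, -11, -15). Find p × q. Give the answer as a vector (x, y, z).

(208, 383, -475)

i: (-19)·(-15) - (-7)·(-11) = 285 - 77 = 208
j: (-7)·(-14) - 19·(-15) = 98 - (-285) = 383
k: 19·(-11) - (-19)·(-14) = -209 - 266 = -475
p × q = (208, 383, -475)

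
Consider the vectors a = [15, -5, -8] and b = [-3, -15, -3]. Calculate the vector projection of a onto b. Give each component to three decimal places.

(-0.667, -3.333, -0.667)

a · b = 15·(-3) + (-5)·(-15) + (-8)·(-3) = -45 + 75 + 24 = 54
|b|² = 9 + 225 + 9 = 243
proj_b a = (54/243) · (-3, -15, -3) ≈ (-0.667, -3.333, -0.667)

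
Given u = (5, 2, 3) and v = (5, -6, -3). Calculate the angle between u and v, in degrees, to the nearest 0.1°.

85.6

u · v = 5·5 + 2·(-6) + 3·(-3) = 25 - 12 - 9 = 4
|u|² = 25 + 4 + 9 = 38,  |u| = √38 ≈ 6.164414
|v|² = 25 + 36 + 9 = 70,  |v| = √70 ≈ 8.366600
cos θ = 4 / (6.164414 · 8.366600) ≈ 0.07756
θ = arccos(0.07756) ≈ 85.6°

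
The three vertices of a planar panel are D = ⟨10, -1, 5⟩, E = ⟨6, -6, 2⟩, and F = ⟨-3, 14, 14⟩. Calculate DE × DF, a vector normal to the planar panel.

DE = (-4, -5, -3)
DF = (-13, 15, 9)
i: (-5)·9 - (-3)·15 = -45 - (-45) = 0
j: (-3)·(-13) - (-4)·9 = 39 - (-36) = 75
k: (-4)·15 - (-5)·(-13) = -60 - 65 = -125
DE × DF = (0, 75, -125)

(0, 75, -125)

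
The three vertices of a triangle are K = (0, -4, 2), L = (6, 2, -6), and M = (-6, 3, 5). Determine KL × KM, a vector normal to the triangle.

(74, 30, 78)

KL = (6, 6, -8)
KM = (-6, 7, 3)
i: 6·3 - (-8)·7 = 18 - (-56) = 74
j: (-8)·(-6) - 6·3 = 48 - 18 = 30
k: 6·7 - 6·(-6) = 42 - (-36) = 78
KL × KM = (74, 30, 78)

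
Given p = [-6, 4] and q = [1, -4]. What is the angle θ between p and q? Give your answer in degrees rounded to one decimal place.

p · q = (-6)·1 + 4·(-4) = -6 - 16 = -22
|p|² = 36 + 16 = 52,  |p| = √52 ≈ 7.211103
|q|² = 1 + 16 = 17,  |q| = √17 ≈ 4.123106
cos θ = -22 / (7.211103 · 4.123106) ≈ -0.73994
θ = arccos(-0.73994) ≈ 137.7°

137.7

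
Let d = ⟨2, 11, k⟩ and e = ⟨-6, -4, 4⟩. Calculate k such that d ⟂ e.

14

d · e = 2·(-6) + 11·(-4) + k·4 = -56 + 4k
Set equal to 0: 4k = 56, so k = 14.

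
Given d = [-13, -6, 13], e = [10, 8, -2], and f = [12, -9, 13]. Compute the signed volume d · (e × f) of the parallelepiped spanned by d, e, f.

e × f:
i: 8·13 - (-2)·(-9) = 104 - 18 = 86
j: (-2)·12 - 10·13 = -24 - 130 = -154
k: 10·(-9) - 8·12 = -90 - 96 = -186
e × f = (86, -154, -186)
d · (e × f) = (-13)·86 + (-6)·(-154) + 13·(-186) = -1118 + 924 - 2418 = -2612

-2612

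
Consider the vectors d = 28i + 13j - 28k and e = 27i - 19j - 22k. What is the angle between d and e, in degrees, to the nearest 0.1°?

47.1

d · e = 28·27 + 13·(-19) + (-28)·(-22) = 756 - 247 + 616 = 1125
|d|² = 784 + 169 + 784 = 1737,  |d| = √1737 ≈ 41.677332
|e|² = 729 + 361 + 484 = 1574,  |e| = √1574 ≈ 39.673669
cos θ = 1125 / (41.677332 · 39.673669) ≈ 0.68038
θ = arccos(0.68038) ≈ 47.1°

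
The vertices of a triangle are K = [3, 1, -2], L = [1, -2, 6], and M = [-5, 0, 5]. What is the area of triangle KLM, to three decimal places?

28.076

KL = (-2, -3, 8),  KM = (-8, -1, 7)
i: (-3)·7 - 8·(-1) = -21 - (-8) = -13
j: 8·(-8) - (-2)·7 = -64 - (-14) = -50
k: (-2)·(-1) - (-3)·(-8) = 2 - 24 = -22
KL × KM = (-13, -50, -22)
|KL × KM| = √3153 ≈ 56.1516
area = ½ · 56.1516 ≈ 28.076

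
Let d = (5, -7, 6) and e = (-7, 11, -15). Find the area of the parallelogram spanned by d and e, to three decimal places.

51.439

i: (-7)·(-15) - 6·11 = 105 - 66 = 39
j: 6·(-7) - 5·(-15) = -42 - (-75) = 33
k: 5·11 - (-7)·(-7) = 55 - 49 = 6
d × e = (39, 33, 6)
|d × e| = √(39² + 33² + 6²) = √2646 ≈ 51.4393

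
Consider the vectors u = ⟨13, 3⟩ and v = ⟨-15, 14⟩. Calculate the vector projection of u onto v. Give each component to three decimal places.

(5.451, -5.088)

u · v = 13·(-15) + 3·14 = -195 + 42 = -153
|v|² = 225 + 196 = 421
proj_v u = (-153/421) · (-15, 14) ≈ (5.451, -5.088)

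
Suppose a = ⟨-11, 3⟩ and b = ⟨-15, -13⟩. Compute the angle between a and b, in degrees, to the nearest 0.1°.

a · b = (-11)·(-15) + 3·(-13) = 165 - 39 = 126
|a|² = 121 + 9 = 130,  |a| = √130 ≈ 11.401754
|b|² = 225 + 169 = 394,  |b| = √394 ≈ 19.849433
cos θ = 126 / (11.401754 · 19.849433) ≈ 0.55674
θ = arccos(0.55674) ≈ 56.2°

56.2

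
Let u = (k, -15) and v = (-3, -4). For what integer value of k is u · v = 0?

u · v = k·(-3) + (-15)·(-4) = 60 - 3k
Set equal to 0: -3k = -60, so k = 20.

20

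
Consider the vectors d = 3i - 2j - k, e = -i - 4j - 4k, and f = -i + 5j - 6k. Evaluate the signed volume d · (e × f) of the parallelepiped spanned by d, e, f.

145

e × f:
i: (-4)·(-6) - (-4)·5 = 24 - (-20) = 44
j: (-4)·(-1) - (-1)·(-6) = 4 - 6 = -2
k: (-1)·5 - (-4)·(-1) = -5 - 4 = -9
e × f = (44, -2, -9)
d · (e × f) = 3·44 + (-2)·(-2) + (-1)·(-9) = 132 + 4 + 9 = 145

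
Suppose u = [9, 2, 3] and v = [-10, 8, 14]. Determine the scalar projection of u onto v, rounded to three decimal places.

-1.687

u · v = 9·(-10) + 2·8 + 3·14 = -90 + 16 + 42 = -32
|v| = √(100 + 64 + 196) = √360 ≈ 18.9737
comp_v u = -32 / √360 ≈ -1.687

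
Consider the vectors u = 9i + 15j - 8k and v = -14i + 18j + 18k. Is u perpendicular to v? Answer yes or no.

u · v = 9·(-14) + 15·18 + (-8)·18 = -126 + 270 - 144 = 0
Zero, so the vectors are orthogonal.

yes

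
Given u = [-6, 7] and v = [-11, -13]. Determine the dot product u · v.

-25

u · v = (-6)·(-11) + 7·(-13) = 66 - 91 = -25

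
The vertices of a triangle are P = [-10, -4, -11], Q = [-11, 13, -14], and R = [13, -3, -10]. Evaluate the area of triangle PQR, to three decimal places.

PQ = (-1, 17, -3),  PR = (23, 1, 1)
i: 17·1 - (-3)·1 = 17 - (-3) = 20
j: (-3)·23 - (-1)·1 = -69 - (-1) = -68
k: (-1)·1 - 17·23 = -1 - 391 = -392
PQ × PR = (20, -68, -392)
|PQ × PR| = √158688 ≈ 398.3566
area = ½ · 398.3566 ≈ 199.178

199.178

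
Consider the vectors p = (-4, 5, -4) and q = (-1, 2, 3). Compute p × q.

i: 5·3 - (-4)·2 = 15 - (-8) = 23
j: (-4)·(-1) - (-4)·3 = 4 - (-12) = 16
k: (-4)·2 - 5·(-1) = -8 - (-5) = -3
p × q = (23, 16, -3)

(23, 16, -3)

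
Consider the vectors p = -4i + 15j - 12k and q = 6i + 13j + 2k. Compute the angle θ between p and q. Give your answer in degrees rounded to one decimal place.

58.8

p · q = (-4)·6 + 15·13 + (-12)·2 = -24 + 195 - 24 = 147
|p|² = 16 + 225 + 144 = 385,  |p| = √385 ≈ 19.621417
|q|² = 36 + 169 + 4 = 209,  |q| = √209 ≈ 14.456832
cos θ = 147 / (19.621417 · 14.456832) ≈ 0.51822
θ = arccos(0.51822) ≈ 58.8°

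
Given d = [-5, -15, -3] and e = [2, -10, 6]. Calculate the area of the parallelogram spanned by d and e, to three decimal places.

i: (-15)·6 - (-3)·(-10) = -90 - 30 = -120
j: (-3)·2 - (-5)·6 = -6 - (-30) = 24
k: (-5)·(-10) - (-15)·2 = 50 - (-30) = 80
d × e = (-120, 24, 80)
|d × e| = √((-120)² + 24² + 80²) = √21376 ≈ 146.2053

146.205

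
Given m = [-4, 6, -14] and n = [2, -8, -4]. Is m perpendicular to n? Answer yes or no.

m · n = (-4)·2 + 6·(-8) + (-14)·(-4) = -8 - 48 + 56 = 0
Zero, so the vectors are orthogonal.

yes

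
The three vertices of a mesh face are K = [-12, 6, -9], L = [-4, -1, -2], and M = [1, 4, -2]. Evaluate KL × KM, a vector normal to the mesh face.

(-35, 35, 75)

KL = (8, -7, 7)
KM = (13, -2, 7)
i: (-7)·7 - 7·(-2) = -49 - (-14) = -35
j: 7·13 - 8·7 = 91 - 56 = 35
k: 8·(-2) - (-7)·13 = -16 - (-91) = 75
KL × KM = (-35, 35, 75)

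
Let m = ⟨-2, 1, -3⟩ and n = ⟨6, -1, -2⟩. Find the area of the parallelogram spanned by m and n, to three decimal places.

i: 1·(-2) - (-3)·(-1) = -2 - 3 = -5
j: (-3)·6 - (-2)·(-2) = -18 - 4 = -22
k: (-2)·(-1) - 1·6 = 2 - 6 = -4
m × n = (-5, -22, -4)
|m × n| = √((-5)² + (-22)² + (-4)²) = √525 ≈ 22.9129

22.913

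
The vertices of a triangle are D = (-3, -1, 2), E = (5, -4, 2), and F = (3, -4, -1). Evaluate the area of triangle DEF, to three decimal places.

13.162

DE = (8, -3, 0),  DF = (6, -3, -3)
i: (-3)·(-3) - 0·(-3) = 9 - 0 = 9
j: 0·6 - 8·(-3) = 0 - (-24) = 24
k: 8·(-3) - (-3)·6 = -24 - (-18) = -6
DE × DF = (9, 24, -6)
|DE × DF| = √693 ≈ 26.3249
area = ½ · 26.3249 ≈ 13.162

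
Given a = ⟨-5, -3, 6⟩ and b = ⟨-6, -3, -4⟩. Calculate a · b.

a · b = (-5)·(-6) + (-3)·(-3) + 6·(-4) = 30 + 9 - 24 = 15

15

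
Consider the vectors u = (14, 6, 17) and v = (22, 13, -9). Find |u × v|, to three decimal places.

572.822

i: 6·(-9) - 17·13 = -54 - 221 = -275
j: 17·22 - 14·(-9) = 374 - (-126) = 500
k: 14·13 - 6·22 = 182 - 132 = 50
u × v = (-275, 500, 50)
|u × v| = √((-275)² + 500² + 50²) = √328125 ≈ 572.8220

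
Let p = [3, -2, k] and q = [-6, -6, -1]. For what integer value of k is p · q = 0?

-6

p · q = 3·(-6) + (-2)·(-6) + k·(-1) = -6 - 1k
Set equal to 0: -1k = 6, so k = -6.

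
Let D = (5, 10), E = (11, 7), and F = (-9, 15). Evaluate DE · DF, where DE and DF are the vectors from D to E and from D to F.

-99

DE = E − D = (6, -3)
DF = F − D = (-14, 5)
DE · DF = 6·(-14) + (-3)·5 = -84 - 15 = -99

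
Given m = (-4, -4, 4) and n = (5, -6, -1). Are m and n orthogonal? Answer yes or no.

m · n = (-4)·5 + (-4)·(-6) + 4·(-1) = -20 + 24 - 4 = 0
Zero, so the vectors are orthogonal.

yes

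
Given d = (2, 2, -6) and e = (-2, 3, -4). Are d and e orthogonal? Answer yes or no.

d · e = 2·(-2) + 2·3 + (-6)·(-4) = -4 + 6 + 24 = 26
Nonzero, so the vectors are not orthogonal.

no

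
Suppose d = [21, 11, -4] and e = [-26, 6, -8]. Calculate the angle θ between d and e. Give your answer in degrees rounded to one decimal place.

132.0

d · e = 21·(-26) + 11·6 + (-4)·(-8) = -546 + 66 + 32 = -448
|d|² = 441 + 121 + 16 = 578,  |d| = √578 ≈ 24.041631
|e|² = 676 + 36 + 64 = 776,  |e| = √776 ≈ 27.856777
cos θ = -448 / (24.041631 · 27.856777) ≈ -0.66893
θ = arccos(-0.66893) ≈ 132.0°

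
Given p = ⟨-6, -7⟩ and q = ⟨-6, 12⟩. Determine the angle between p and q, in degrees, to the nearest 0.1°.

112.8

p · q = (-6)·(-6) + (-7)·12 = 36 - 84 = -48
|p|² = 36 + 49 = 85,  |p| = √85 ≈ 9.219544
|q|² = 36 + 144 = 180,  |q| = √180 ≈ 13.416408
cos θ = -48 / (9.219544 · 13.416408) ≈ -0.38806
θ = arccos(-0.38806) ≈ 112.8°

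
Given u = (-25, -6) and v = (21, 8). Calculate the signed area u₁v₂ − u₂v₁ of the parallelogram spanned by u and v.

(-25)·8 - (-6)·21 = -200 - (-126) = -74

-74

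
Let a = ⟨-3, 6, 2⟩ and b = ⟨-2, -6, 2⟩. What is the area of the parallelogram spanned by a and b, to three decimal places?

38.471

i: 6·2 - 2·(-6) = 12 - (-12) = 24
j: 2·(-2) - (-3)·2 = -4 - (-6) = 2
k: (-3)·(-6) - 6·(-2) = 18 - (-12) = 30
a × b = (24, 2, 30)
|a × b| = √(24² + 2² + 30²) = √1480 ≈ 38.4708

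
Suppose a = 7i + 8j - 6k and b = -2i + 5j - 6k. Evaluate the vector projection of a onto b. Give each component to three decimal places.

(-1.908, 4.769, -5.723)

a · b = 7·(-2) + 8·5 + (-6)·(-6) = -14 + 40 + 36 = 62
|b|² = 4 + 25 + 36 = 65
proj_b a = (62/65) · (-2, 5, -6) ≈ (-1.908, 4.769, -5.723)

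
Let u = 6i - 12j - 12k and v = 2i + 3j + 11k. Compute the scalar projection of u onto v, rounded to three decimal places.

u · v = 6·2 + (-12)·3 + (-12)·11 = 12 - 36 - 132 = -156
|v| = √(4 + 9 + 121) = √134 ≈ 11.5758
comp_v u = -156 / √134 ≈ -13.476

-13.476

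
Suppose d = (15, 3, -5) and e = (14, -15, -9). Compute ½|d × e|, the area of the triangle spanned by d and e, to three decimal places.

146.559

i: 3·(-9) - (-5)·(-15) = -27 - 75 = -102
j: (-5)·14 - 15·(-9) = -70 - (-135) = 65
k: 15·(-15) - 3·14 = -225 - 42 = -267
d × e = (-102, 65, -267)
|d × e| = √((-102)² + 65² + (-267)²) = √85918 ≈ 293.1177
area = ½ · 293.1177 ≈ 146.559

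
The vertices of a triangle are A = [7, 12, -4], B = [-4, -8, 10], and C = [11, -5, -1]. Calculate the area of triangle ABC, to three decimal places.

166.504

AB = (-11, -20, 14),  AC = (4, -17, 3)
i: (-20)·3 - 14·(-17) = -60 - (-238) = 178
j: 14·4 - (-11)·3 = 56 - (-33) = 89
k: (-11)·(-17) - (-20)·4 = 187 - (-80) = 267
AB × AC = (178, 89, 267)
|AB × AC| = √110894 ≈ 333.0075
area = ½ · 333.0075 ≈ 166.504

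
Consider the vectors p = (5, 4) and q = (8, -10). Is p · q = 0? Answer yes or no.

p · q = 5·8 + 4·(-10) = 40 - 40 = 0
Zero, so the vectors are orthogonal.

yes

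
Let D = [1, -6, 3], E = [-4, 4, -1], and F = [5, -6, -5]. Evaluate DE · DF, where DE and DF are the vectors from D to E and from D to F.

12

DE = E − D = (-5, 10, -4)
DF = F − D = (4, 0, -8)
DE · DF = (-5)·4 + 10·0 + (-4)·(-8) = -20 + 0 + 32 = 12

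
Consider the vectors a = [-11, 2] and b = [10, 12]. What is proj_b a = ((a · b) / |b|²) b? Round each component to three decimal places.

(-3.525, -4.230)

a · b = (-11)·10 + 2·12 = -110 + 24 = -86
|b|² = 100 + 144 = 244
proj_b a = (-86/244) · (10, 12) ≈ (-3.525, -4.230)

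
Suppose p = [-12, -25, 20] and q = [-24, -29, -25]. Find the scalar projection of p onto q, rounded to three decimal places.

p · q = (-12)·(-24) + (-25)·(-29) + 20·(-25) = 288 + 725 - 500 = 513
|q| = √(576 + 841 + 625) = √2042 ≈ 45.1885
comp_q p = 513 / √2042 ≈ 11.352

11.352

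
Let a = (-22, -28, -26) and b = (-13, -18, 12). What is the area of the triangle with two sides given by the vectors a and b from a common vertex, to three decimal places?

502.455

i: (-28)·12 - (-26)·(-18) = -336 - 468 = -804
j: (-26)·(-13) - (-22)·12 = 338 - (-264) = 602
k: (-22)·(-18) - (-28)·(-13) = 396 - 364 = 32
a × b = (-804, 602, 32)
|a × b| = √((-804)² + 602² + 32²) = √1009844 ≈ 1004.9099
area = ½ · 1004.9099 ≈ 502.455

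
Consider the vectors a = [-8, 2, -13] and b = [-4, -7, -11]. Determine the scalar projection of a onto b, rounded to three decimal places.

11.805

a · b = (-8)·(-4) + 2·(-7) + (-13)·(-11) = 32 - 14 + 143 = 161
|b| = √(16 + 49 + 121) = √186 ≈ 13.6382
comp_b a = 161 / √186 ≈ 11.805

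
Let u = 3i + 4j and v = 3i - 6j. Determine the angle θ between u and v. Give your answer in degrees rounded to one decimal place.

u · v = 3·3 + 4·(-6) = 9 - 24 = -15
|u|² = 9 + 16 = 25,  |u| = √25 ≈ 5.000000
|v|² = 9 + 36 = 45,  |v| = √45 ≈ 6.708204
cos θ = -15 / (5.000000 · 6.708204) ≈ -0.44721
θ = arccos(-0.44721) ≈ 116.6°

116.6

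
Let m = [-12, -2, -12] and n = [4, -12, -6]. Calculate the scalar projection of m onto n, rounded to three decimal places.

3.429

m · n = (-12)·4 + (-2)·(-12) + (-12)·(-6) = -48 + 24 + 72 = 48
|n| = √(16 + 144 + 36) = √196 ≈ 14.0000
comp_n m = 48 / √196 ≈ 3.429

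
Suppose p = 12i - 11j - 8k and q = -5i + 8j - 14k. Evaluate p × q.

(218, 208, 41)

i: (-11)·(-14) - (-8)·8 = 154 - (-64) = 218
j: (-8)·(-5) - 12·(-14) = 40 - (-168) = 208
k: 12·8 - (-11)·(-5) = 96 - 55 = 41
p × q = (218, 208, 41)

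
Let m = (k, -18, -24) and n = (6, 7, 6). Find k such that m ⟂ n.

45

m · n = k·6 + (-18)·7 + (-24)·6 = -270 + 6k
Set equal to 0: 6k = 270, so k = 45.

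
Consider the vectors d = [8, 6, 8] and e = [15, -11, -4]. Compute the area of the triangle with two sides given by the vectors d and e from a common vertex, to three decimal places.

121.330

i: 6·(-4) - 8·(-11) = -24 - (-88) = 64
j: 8·15 - 8·(-4) = 120 - (-32) = 152
k: 8·(-11) - 6·15 = -88 - 90 = -178
d × e = (64, 152, -178)
|d × e| = √(64² + 152² + (-178)²) = √58884 ≈ 242.6603
area = ½ · 242.6603 ≈ 121.330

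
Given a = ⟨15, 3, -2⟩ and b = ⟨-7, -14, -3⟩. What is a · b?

a · b = 15·(-7) + 3·(-14) + (-2)·(-3) = -105 - 42 + 6 = -141

-141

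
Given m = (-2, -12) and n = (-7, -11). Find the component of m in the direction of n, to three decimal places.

11.198

m · n = (-2)·(-7) + (-12)·(-11) = 14 + 132 = 146
|n| = √(49 + 121) = √170 ≈ 13.0384
comp_n m = 146 / √170 ≈ 11.198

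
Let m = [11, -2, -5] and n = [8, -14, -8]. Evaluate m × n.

i: (-2)·(-8) - (-5)·(-14) = 16 - 70 = -54
j: (-5)·8 - 11·(-8) = -40 - (-88) = 48
k: 11·(-14) - (-2)·8 = -154 - (-16) = -138
m × n = (-54, 48, -138)

(-54, 48, -138)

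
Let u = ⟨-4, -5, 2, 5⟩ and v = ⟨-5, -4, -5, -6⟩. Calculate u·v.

u · v = (-4)·(-5) + (-5)·(-4) + 2·(-5) + 5·(-6) = 20 + 20 - 10 - 30 = 0

0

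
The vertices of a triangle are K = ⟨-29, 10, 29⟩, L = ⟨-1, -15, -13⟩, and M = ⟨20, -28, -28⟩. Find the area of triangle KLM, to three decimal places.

KL = (28, -25, -42),  KM = (49, -38, -57)
i: (-25)·(-57) - (-42)·(-38) = 1425 - 1596 = -171
j: (-42)·49 - 28·(-57) = -2058 - (-1596) = -462
k: 28·(-38) - (-25)·49 = -1064 - (-1225) = 161
KL × KM = (-171, -462, 161)
|KL × KM| = √268606 ≈ 518.2721
area = ½ · 518.2721 ≈ 259.136

259.136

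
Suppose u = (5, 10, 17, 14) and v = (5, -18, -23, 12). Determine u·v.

-378

u · v = 5·5 + 10·(-18) + 17·(-23) + 14·12 = 25 - 180 - 391 + 168 = -378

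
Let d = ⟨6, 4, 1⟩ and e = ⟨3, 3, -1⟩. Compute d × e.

(-7, 9, 6)

i: 4·(-1) - 1·3 = -4 - 3 = -7
j: 1·3 - 6·(-1) = 3 - (-6) = 9
k: 6·3 - 4·3 = 18 - 12 = 6
d × e = (-7, 9, 6)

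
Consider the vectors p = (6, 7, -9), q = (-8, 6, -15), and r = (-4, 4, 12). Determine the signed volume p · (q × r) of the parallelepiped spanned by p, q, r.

q × r:
i: 6·12 - (-15)·4 = 72 - (-60) = 132
j: (-15)·(-4) - (-8)·12 = 60 - (-96) = 156
k: (-8)·4 - 6·(-4) = -32 - (-24) = -8
q × r = (132, 156, -8)
p · (q × r) = 6·132 + 7·156 + (-9)·(-8) = 792 + 1092 + 72 = 1956

1956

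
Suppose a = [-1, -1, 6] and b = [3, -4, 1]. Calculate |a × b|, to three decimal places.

30.643

i: (-1)·1 - 6·(-4) = -1 - (-24) = 23
j: 6·3 - (-1)·1 = 18 - (-1) = 19
k: (-1)·(-4) - (-1)·3 = 4 - (-3) = 7
a × b = (23, 19, 7)
|a × b| = √(23² + 19² + 7²) = √939 ≈ 30.6431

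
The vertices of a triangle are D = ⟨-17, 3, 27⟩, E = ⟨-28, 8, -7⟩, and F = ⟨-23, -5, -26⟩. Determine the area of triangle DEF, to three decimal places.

DE = (-11, 5, -34),  DF = (-6, -8, -53)
i: 5·(-53) - (-34)·(-8) = -265 - 272 = -537
j: (-34)·(-6) - (-11)·(-53) = 204 - 583 = -379
k: (-11)·(-8) - 5·(-6) = 88 - (-30) = 118
DE × DF = (-537, -379, 118)
|DE × DF| = √445934 ≈ 667.7829
area = ½ · 667.7829 ≈ 333.891

333.891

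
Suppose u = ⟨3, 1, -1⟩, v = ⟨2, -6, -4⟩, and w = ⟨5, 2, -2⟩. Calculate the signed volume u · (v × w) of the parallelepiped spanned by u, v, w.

v × w:
i: (-6)·(-2) - (-4)·2 = 12 - (-8) = 20
j: (-4)·5 - 2·(-2) = -20 - (-4) = -16
k: 2·2 - (-6)·5 = 4 - (-30) = 34
v × w = (20, -16, 34)
u · (v × w) = 3·20 + 1·(-16) + (-1)·34 = 60 - 16 - 34 = 10

10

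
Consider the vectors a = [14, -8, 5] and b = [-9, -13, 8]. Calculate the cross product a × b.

i: (-8)·8 - 5·(-13) = -64 - (-65) = 1
j: 5·(-9) - 14·8 = -45 - 112 = -157
k: 14·(-13) - (-8)·(-9) = -182 - 72 = -254
a × b = (1, -157, -254)

(1, -157, -254)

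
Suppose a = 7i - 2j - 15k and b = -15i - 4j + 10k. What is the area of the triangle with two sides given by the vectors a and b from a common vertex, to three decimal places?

91.909

i: (-2)·10 - (-15)·(-4) = -20 - 60 = -80
j: (-15)·(-15) - 7·10 = 225 - 70 = 155
k: 7·(-4) - (-2)·(-15) = -28 - 30 = -58
a × b = (-80, 155, -58)
|a × b| = √((-80)² + 155² + (-58)²) = √33789 ≈ 183.8178
area = ½ · 183.8178 ≈ 91.909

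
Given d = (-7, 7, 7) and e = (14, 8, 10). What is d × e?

(14, 168, -154)

i: 7·10 - 7·8 = 70 - 56 = 14
j: 7·14 - (-7)·10 = 98 - (-70) = 168
k: (-7)·8 - 7·14 = -56 - 98 = -154
d × e = (14, 168, -154)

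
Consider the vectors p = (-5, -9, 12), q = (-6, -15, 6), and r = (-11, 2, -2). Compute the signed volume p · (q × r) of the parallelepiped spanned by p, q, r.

q × r:
i: (-15)·(-2) - 6·2 = 30 - 12 = 18
j: 6·(-11) - (-6)·(-2) = -66 - 12 = -78
k: (-6)·2 - (-15)·(-11) = -12 - 165 = -177
q × r = (18, -78, -177)
p · (q × r) = (-5)·18 + (-9)·(-78) + 12·(-177) = -90 + 702 - 2124 = -1512

-1512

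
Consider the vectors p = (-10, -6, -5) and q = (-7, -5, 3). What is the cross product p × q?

(-43, 65, 8)

i: (-6)·3 - (-5)·(-5) = -18 - 25 = -43
j: (-5)·(-7) - (-10)·3 = 35 - (-30) = 65
k: (-10)·(-5) - (-6)·(-7) = 50 - 42 = 8
p × q = (-43, 65, 8)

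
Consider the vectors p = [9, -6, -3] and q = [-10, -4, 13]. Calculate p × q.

(-90, -87, -96)

i: (-6)·13 - (-3)·(-4) = -78 - 12 = -90
j: (-3)·(-10) - 9·13 = 30 - 117 = -87
k: 9·(-4) - (-6)·(-10) = -36 - 60 = -96
p × q = (-90, -87, -96)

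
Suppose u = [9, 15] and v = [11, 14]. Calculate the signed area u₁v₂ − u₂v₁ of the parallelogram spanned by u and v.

9·14 - 15·11 = 126 - 165 = -39

-39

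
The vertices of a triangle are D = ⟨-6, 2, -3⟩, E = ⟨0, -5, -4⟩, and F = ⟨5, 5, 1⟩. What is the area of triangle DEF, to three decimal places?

DE = (6, -7, -1),  DF = (11, 3, 4)
i: (-7)·4 - (-1)·3 = -28 - (-3) = -25
j: (-1)·11 - 6·4 = -11 - 24 = -35
k: 6·3 - (-7)·11 = 18 - (-77) = 95
DE × DF = (-25, -35, 95)
|DE × DF| = √10875 ≈ 104.2833
area = ½ · 104.2833 ≈ 52.142

52.142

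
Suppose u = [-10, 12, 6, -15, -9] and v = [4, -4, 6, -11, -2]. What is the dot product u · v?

131

u · v = (-10)·4 + 12·(-4) + 6·6 + (-15)·(-11) + (-9)·(-2) = -40 - 48 + 36 + 165 + 18 = 131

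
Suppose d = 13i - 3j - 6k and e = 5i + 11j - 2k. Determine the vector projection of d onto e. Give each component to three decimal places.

d · e = 13·5 + (-3)·11 + (-6)·(-2) = 65 - 33 + 12 = 44
|e|² = 25 + 121 + 4 = 150
proj_e d = (44/150) · (5, 11, -2) ≈ (1.467, 3.227, -0.587)

(1.467, 3.227, -0.587)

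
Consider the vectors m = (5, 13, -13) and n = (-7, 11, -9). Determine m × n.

i: 13·(-9) - (-13)·11 = -117 - (-143) = 26
j: (-13)·(-7) - 5·(-9) = 91 - (-45) = 136
k: 5·11 - 13·(-7) = 55 - (-91) = 146
m × n = (26, 136, 146)

(26, 136, 146)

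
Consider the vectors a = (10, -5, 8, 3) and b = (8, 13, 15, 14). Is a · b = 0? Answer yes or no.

a · b = 10·8 + (-5)·13 + 8·15 + 3·14 = 80 - 65 + 120 + 42 = 177
Nonzero, so the vectors are not orthogonal.

no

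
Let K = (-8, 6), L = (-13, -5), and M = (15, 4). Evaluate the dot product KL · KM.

-93

KL = L − K = (-5, -11)
KM = M − K = (23, -2)
KL · KM = (-5)·23 + (-11)·(-2) = -115 + 22 = -93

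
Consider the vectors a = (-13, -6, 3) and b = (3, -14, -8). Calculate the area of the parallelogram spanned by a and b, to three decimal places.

239.008

i: (-6)·(-8) - 3·(-14) = 48 - (-42) = 90
j: 3·3 - (-13)·(-8) = 9 - 104 = -95
k: (-13)·(-14) - (-6)·3 = 182 - (-18) = 200
a × b = (90, -95, 200)
|a × b| = √(90² + (-95)² + 200²) = √57125 ≈ 239.0084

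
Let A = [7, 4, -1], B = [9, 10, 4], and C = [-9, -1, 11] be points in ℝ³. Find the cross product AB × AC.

(97, -104, 86)

AB = (2, 6, 5)
AC = (-16, -5, 12)
i: 6·12 - 5·(-5) = 72 - (-25) = 97
j: 5·(-16) - 2·12 = -80 - 24 = -104
k: 2·(-5) - 6·(-16) = -10 - (-96) = 86
AB × AC = (97, -104, 86)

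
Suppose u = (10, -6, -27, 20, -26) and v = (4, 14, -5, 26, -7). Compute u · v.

793

u · v = 10·4 + (-6)·14 + (-27)·(-5) + 20·26 + (-26)·(-7) = 40 - 84 + 135 + 520 + 182 = 793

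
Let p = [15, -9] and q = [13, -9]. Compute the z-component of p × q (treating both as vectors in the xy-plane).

15·(-9) - (-9)·13 = -135 - (-117) = -18

-18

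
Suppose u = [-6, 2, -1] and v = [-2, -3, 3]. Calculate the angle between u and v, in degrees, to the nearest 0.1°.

u · v = (-6)·(-2) + 2·(-3) + (-1)·3 = 12 - 6 - 3 = 3
|u|² = 36 + 4 + 1 = 41,  |u| = √41 ≈ 6.403124
|v|² = 4 + 9 + 9 = 22,  |v| = √22 ≈ 4.690416
cos θ = 3 / (6.403124 · 4.690416) ≈ 0.09989
θ = arccos(0.09989) ≈ 84.3°

84.3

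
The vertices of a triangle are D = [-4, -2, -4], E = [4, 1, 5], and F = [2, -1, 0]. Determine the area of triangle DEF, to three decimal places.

12.176

DE = (8, 3, 9),  DF = (6, 1, 4)
i: 3·4 - 9·1 = 12 - 9 = 3
j: 9·6 - 8·4 = 54 - 32 = 22
k: 8·1 - 3·6 = 8 - 18 = -10
DE × DF = (3, 22, -10)
|DE × DF| = √593 ≈ 24.3516
area = ½ · 24.3516 ≈ 12.176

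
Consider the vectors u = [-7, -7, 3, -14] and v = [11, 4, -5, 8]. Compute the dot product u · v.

u · v = (-7)·11 + (-7)·4 + 3·(-5) + (-14)·8 = -77 - 28 - 15 - 112 = -232

-232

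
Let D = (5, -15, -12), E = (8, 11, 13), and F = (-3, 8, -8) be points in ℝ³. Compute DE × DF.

DE = (3, 26, 25)
DF = (-8, 23, 4)
i: 26·4 - 25·23 = 104 - 575 = -471
j: 25·(-8) - 3·4 = -200 - 12 = -212
k: 3·23 - 26·(-8) = 69 - (-208) = 277
DE × DF = (-471, -212, 277)

(-471, -212, 277)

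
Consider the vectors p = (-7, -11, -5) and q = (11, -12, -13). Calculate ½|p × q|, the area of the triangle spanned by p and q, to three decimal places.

132.505

i: (-11)·(-13) - (-5)·(-12) = 143 - 60 = 83
j: (-5)·11 - (-7)·(-13) = -55 - 91 = -146
k: (-7)·(-12) - (-11)·11 = 84 - (-121) = 205
p × q = (83, -146, 205)
|p × q| = √(83² + (-146)² + 205²) = √70230 ≈ 265.0094
area = ½ · 265.0094 ≈ 132.505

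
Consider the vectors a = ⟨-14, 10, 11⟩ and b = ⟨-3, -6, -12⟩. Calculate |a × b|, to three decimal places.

i: 10·(-12) - 11·(-6) = -120 - (-66) = -54
j: 11·(-3) - (-14)·(-12) = -33 - 168 = -201
k: (-14)·(-6) - 10·(-3) = 84 - (-30) = 114
a × b = (-54, -201, 114)
|a × b| = √((-54)² + (-201)² + 114²) = √56313 ≈ 237.3036

237.304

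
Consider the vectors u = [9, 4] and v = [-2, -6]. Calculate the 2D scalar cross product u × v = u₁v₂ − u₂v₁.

-46

9·(-6) - 4·(-2) = -54 - (-8) = -46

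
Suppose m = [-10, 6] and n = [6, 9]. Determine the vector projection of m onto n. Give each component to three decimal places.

(-0.308, -0.462)

m · n = (-10)·6 + 6·9 = -60 + 54 = -6
|n|² = 36 + 81 = 117
proj_n m = (-6/117) · (6, 9) ≈ (-0.308, -0.462)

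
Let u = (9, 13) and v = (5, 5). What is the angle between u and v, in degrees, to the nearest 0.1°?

10.3

u · v = 9·5 + 13·5 = 45 + 65 = 110
|u|² = 81 + 169 = 250,  |u| = √250 ≈ 15.811388
|v|² = 25 + 25 = 50,  |v| = √50 ≈ 7.071068
cos θ = 110 / (15.811388 · 7.071068) ≈ 0.98387
θ = arccos(0.98387) ≈ 10.3°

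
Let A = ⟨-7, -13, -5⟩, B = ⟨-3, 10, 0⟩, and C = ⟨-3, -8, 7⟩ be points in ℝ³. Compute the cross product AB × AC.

AB = (4, 23, 5)
AC = (4, 5, 12)
i: 23·12 - 5·5 = 276 - 25 = 251
j: 5·4 - 4·12 = 20 - 48 = -28
k: 4·5 - 23·4 = 20 - 92 = -72
AB × AC = (251, -28, -72)

(251, -28, -72)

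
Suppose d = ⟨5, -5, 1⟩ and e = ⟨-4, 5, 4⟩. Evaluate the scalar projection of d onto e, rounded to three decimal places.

d · e = 5·(-4) + (-5)·5 + 1·4 = -20 - 25 + 4 = -41
|e| = √(16 + 25 + 16) = √57 ≈ 7.5498
comp_e d = -41 / √57 ≈ -5.431

-5.431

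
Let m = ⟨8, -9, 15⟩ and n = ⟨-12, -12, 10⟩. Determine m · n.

162

m · n = 8·(-12) + (-9)·(-12) + 15·10 = -96 + 108 + 150 = 162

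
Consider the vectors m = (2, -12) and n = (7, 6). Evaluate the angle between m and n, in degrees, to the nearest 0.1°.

121.1

m · n = 2·7 + (-12)·6 = 14 - 72 = -58
|m|² = 4 + 144 = 148,  |m| = √148 ≈ 12.165525
|n|² = 49 + 36 = 85,  |n| = √85 ≈ 9.219544
cos θ = -58 / (12.165525 · 9.219544) ≈ -0.51712
θ = arccos(-0.51712) ≈ 121.1°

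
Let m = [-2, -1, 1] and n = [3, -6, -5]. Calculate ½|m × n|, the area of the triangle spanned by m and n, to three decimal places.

i: (-1)·(-5) - 1·(-6) = 5 - (-6) = 11
j: 1·3 - (-2)·(-5) = 3 - 10 = -7
k: (-2)·(-6) - (-1)·3 = 12 - (-3) = 15
m × n = (11, -7, 15)
|m × n| = √(11² + (-7)² + 15²) = √395 ≈ 19.8746
area = ½ · 19.8746 ≈ 9.937

9.937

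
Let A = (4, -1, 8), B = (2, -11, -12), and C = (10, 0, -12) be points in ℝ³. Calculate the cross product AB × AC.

AB = (-2, -10, -20)
AC = (6, 1, -20)
i: (-10)·(-20) - (-20)·1 = 200 - (-20) = 220
j: (-20)·6 - (-2)·(-20) = -120 - 40 = -160
k: (-2)·1 - (-10)·6 = -2 - (-60) = 58
AB × AC = (220, -160, 58)

(220, -160, 58)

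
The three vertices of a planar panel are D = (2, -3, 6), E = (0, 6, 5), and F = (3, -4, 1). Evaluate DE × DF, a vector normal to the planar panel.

DE = (-2, 9, -1)
DF = (1, -1, -5)
i: 9·(-5) - (-1)·(-1) = -45 - 1 = -46
j: (-1)·1 - (-2)·(-5) = -1 - 10 = -11
k: (-2)·(-1) - 9·1 = 2 - 9 = -7
DE × DF = (-46, -11, -7)

(-46, -11, -7)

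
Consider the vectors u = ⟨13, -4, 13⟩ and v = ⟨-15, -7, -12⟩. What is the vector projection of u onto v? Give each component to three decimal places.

u · v = 13·(-15) + (-4)·(-7) + 13·(-12) = -195 + 28 - 156 = -323
|v|² = 225 + 49 + 144 = 418
proj_v u = (-323/418) · (-15, -7, -12) ≈ (11.591, 5.409, 9.273)

(11.591, 5.409, 9.273)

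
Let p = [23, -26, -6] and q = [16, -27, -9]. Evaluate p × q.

i: (-26)·(-9) - (-6)·(-27) = 234 - 162 = 72
j: (-6)·16 - 23·(-9) = -96 - (-207) = 111
k: 23·(-27) - (-26)·16 = -621 - (-416) = -205
p × q = (72, 111, -205)

(72, 111, -205)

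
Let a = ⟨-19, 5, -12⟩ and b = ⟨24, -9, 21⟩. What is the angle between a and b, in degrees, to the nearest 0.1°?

a · b = (-19)·24 + 5·(-9) + (-12)·21 = -456 - 45 - 252 = -753
|a|² = 361 + 25 + 144 = 530,  |a| = √530 ≈ 23.021729
|b|² = 576 + 81 + 441 = 1098,  |b| = √1098 ≈ 33.136083
cos θ = -753 / (23.021729 · 33.136083) ≈ -0.98709
θ = arccos(-0.98709) ≈ 170.8°

170.8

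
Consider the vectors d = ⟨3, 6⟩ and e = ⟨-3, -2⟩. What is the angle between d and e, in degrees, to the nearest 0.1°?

150.3

d · e = 3·(-3) + 6·(-2) = -9 - 12 = -21
|d|² = 9 + 36 = 45,  |d| = √45 ≈ 6.708204
|e|² = 9 + 4 = 13,  |e| = √13 ≈ 3.605551
cos θ = -21 / (6.708204 · 3.605551) ≈ -0.86824
θ = arccos(-0.86824) ≈ 150.3°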